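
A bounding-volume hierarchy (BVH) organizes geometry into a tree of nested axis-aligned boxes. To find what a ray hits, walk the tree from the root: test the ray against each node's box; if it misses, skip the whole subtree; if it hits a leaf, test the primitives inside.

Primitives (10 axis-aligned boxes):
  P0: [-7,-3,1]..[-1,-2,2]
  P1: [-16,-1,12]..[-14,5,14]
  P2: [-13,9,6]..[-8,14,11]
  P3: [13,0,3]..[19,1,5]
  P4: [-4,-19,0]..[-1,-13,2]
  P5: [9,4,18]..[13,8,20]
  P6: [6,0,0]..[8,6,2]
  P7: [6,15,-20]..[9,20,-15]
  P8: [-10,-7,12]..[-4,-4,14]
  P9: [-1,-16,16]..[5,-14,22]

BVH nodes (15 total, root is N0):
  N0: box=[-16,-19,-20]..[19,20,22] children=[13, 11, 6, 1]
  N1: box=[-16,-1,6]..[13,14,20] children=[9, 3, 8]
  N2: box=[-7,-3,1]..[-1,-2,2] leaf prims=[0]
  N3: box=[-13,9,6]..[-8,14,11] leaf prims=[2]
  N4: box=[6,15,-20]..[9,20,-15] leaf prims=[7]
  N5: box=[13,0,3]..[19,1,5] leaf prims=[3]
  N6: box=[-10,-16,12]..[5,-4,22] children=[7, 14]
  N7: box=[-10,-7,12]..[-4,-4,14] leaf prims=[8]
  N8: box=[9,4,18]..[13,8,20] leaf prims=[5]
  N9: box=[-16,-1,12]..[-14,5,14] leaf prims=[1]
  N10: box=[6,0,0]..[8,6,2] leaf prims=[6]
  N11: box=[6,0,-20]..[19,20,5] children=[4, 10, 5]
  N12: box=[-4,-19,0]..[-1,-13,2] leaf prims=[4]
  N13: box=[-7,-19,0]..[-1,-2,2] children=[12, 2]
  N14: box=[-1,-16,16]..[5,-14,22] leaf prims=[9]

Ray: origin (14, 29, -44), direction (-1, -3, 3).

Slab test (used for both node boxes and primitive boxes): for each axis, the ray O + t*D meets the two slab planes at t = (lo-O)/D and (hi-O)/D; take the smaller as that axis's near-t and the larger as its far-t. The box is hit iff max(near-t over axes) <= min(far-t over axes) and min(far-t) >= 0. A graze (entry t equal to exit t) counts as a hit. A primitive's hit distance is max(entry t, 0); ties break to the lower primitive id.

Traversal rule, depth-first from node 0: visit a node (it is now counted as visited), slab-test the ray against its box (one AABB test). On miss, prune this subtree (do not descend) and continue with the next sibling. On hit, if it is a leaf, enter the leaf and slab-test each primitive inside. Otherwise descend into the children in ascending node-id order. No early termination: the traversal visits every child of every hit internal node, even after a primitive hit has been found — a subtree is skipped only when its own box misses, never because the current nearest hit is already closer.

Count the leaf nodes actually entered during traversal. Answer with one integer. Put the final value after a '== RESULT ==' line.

Trace the traversal:
N0 x:[-5,30] y:[3,16] z:[8,22] -> hit [8,16], descend [1, 6, 11, 13]
  N1 x:[1,30] y:[5,10] z:[50/3,64/3] -> miss, prune
  N6 x:[9,24] y:[11,15] z:[56/3,22] -> miss, prune
  N11 x:[-5,8] y:[3,29/3] z:[8,49/3] -> hit [8,8], descend [4, 5, 10]
    N4 x:[5,8] y:[3,14/3] z:[8,29/3] -> miss, prune
    N5 x:[-5,1] y:[28/3,29/3] z:[47/3,49/3] -> miss, prune
    N10 x:[6,8] y:[23/3,29/3] z:[44/3,46/3] -> miss, prune
  N13 x:[15,21] y:[31/3,16] z:[44/3,46/3] -> hit [15,46/3], descend [2, 12]
    N2 x:[15,21] y:[31/3,32/3] z:[15,46/3] -> miss, prune
    N12 x:[15,18] y:[14,16] z:[44/3,46/3] -> hit [15,46/3] leaf, test {P4@t=15}

10 AABB tests over nodes [0, 1, 6, 11, 4, 5, 10, 13, 2, 12]; 1 leaf entered; closest P4.

== RESULT ==
1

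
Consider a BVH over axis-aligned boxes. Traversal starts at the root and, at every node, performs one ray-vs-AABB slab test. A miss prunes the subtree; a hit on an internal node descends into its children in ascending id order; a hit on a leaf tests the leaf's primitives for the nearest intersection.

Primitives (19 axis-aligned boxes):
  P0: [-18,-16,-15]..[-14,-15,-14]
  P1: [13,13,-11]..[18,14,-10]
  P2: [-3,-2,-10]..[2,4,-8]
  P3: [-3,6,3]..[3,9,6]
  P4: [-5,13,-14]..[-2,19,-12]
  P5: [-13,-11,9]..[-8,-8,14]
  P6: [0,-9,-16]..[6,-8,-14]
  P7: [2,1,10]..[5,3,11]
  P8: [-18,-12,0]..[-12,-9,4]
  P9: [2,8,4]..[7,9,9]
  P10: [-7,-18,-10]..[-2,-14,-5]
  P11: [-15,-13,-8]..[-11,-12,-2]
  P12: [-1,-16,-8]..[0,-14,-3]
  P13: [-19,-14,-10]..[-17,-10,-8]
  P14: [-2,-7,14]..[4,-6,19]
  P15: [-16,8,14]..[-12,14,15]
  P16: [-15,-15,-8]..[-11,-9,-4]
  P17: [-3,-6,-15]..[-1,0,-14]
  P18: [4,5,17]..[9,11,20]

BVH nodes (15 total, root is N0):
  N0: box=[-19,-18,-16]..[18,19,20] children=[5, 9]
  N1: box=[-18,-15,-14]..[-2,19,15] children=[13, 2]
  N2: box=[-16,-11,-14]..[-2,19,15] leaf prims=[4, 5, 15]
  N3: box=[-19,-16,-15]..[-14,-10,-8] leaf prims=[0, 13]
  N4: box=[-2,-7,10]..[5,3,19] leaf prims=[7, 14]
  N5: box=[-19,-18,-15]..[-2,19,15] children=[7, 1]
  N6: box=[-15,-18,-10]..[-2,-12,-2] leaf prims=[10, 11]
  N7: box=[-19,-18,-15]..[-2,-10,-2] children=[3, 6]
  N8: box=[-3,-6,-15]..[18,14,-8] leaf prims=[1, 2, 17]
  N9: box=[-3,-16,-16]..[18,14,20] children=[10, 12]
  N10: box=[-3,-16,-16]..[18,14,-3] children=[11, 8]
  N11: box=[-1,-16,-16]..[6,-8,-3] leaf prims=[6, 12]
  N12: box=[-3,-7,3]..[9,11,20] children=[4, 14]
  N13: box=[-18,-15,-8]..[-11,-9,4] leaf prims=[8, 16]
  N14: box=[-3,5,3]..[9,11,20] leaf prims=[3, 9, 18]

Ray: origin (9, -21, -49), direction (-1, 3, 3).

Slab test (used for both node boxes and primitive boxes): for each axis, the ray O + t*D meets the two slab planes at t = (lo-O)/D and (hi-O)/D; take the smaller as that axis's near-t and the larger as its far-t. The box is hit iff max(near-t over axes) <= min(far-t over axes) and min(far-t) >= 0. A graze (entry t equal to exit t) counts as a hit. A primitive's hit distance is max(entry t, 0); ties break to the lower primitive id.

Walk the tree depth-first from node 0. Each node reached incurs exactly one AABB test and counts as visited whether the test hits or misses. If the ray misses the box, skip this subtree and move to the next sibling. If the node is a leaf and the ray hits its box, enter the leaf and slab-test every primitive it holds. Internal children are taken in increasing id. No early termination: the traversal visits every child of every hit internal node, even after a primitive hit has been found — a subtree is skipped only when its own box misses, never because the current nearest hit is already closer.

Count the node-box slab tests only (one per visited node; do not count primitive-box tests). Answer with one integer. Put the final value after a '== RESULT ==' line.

Trace the traversal:
N0 x:[-9,28] y:[1,40/3] z:[11,23] -> hit [11,40/3], descend [5, 9]
  N5 x:[11,28] y:[1,40/3] z:[34/3,64/3] -> hit [34/3,40/3], descend [1, 7]
    N1 x:[11,27] y:[2,40/3] z:[35/3,64/3] -> hit [35/3,40/3], descend [2, 13]
      N2 x:[11,25] y:[10/3,40/3] z:[35/3,64/3] -> hit [35/3,40/3] leaf, test {P4@t=35/3, P5(miss), P15(miss)}
      N13 x:[20,27] y:[2,4] z:[41/3,53/3] -> miss, prune
    N7 x:[11,28] y:[1,11/3] z:[34/3,47/3] -> miss, prune
  N9 x:[-9,12] y:[5/3,35/3] z:[11,23] -> hit [11,35/3], descend [10, 12]
    N10 x:[-9,12] y:[5/3,35/3] z:[11,46/3] -> hit [11,35/3], descend [8, 11]
      N8 x:[-9,12] y:[5,35/3] z:[34/3,41/3] -> hit [34/3,35/3] leaf, test {P1(miss), P2(miss), P17(miss)}
      N11 x:[3,10] y:[5/3,13/3] z:[11,46/3] -> miss, prune
    N12 x:[0,12] y:[14/3,32/3] z:[52/3,23] -> miss, prune

11 AABB tests over nodes [0, 5, 1, 2, 13, 7, 9, 10, 8, 11, 12]; 2 leaves entered; closest P4.

== RESULT ==
11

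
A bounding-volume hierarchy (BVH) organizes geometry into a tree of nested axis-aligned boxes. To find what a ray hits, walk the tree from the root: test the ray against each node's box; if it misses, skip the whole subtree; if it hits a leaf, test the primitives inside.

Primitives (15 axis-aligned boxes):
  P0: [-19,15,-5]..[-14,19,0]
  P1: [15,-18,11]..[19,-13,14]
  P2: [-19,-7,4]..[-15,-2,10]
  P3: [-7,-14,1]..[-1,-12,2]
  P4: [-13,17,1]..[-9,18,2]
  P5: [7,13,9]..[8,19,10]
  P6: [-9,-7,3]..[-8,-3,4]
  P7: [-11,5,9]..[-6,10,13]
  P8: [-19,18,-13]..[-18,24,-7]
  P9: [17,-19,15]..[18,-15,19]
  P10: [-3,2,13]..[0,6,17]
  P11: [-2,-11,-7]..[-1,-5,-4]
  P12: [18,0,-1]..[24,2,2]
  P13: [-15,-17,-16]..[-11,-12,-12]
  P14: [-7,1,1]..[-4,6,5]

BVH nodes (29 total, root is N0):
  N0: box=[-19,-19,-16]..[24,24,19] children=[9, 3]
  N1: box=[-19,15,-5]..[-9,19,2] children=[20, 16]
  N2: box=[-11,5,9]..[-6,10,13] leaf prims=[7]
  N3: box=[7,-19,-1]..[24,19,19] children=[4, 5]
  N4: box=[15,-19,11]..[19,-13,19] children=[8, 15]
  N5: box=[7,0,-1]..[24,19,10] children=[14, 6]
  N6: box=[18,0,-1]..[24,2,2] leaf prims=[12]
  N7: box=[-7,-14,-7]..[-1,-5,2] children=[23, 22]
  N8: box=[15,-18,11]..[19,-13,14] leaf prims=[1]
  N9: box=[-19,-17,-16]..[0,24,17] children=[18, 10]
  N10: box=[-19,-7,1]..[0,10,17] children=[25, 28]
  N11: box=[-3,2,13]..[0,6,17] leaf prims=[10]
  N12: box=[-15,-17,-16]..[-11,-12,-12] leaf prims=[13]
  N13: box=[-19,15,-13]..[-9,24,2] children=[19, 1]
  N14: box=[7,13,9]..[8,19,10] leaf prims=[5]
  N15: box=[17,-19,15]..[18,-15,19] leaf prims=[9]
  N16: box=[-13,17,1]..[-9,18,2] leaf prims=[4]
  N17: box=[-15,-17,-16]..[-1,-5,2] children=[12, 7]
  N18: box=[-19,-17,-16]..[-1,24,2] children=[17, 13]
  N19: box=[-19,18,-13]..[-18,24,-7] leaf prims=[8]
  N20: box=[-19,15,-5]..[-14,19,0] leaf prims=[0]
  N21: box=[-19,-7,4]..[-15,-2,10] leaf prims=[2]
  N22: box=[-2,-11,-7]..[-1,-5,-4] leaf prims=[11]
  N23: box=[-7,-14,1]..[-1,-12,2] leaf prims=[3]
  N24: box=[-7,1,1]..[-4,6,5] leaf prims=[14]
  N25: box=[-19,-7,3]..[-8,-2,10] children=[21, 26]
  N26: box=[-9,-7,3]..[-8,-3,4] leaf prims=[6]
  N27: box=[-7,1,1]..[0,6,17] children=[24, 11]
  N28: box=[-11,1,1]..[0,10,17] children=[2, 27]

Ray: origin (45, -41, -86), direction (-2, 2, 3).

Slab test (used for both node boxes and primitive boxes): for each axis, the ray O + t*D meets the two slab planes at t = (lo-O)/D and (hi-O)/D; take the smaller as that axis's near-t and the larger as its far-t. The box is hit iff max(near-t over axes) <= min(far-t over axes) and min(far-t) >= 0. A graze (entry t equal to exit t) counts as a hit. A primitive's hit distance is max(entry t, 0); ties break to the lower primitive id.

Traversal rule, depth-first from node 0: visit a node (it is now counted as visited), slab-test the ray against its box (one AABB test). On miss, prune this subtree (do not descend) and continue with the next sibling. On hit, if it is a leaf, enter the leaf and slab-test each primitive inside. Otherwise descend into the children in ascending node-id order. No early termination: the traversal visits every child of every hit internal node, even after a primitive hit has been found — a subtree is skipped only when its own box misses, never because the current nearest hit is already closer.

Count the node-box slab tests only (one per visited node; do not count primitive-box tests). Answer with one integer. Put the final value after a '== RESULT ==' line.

Traverse from the root:
N0 x:[21/2,32] y:[11,65/2] z:[70/3,35] -> hit [70/3,32], descend [3, 9]
  N3 x:[21/2,19] y:[11,30] z:[85/3,35] -> miss, prune
  N9 x:[45/2,32] y:[12,65/2] z:[70/3,103/3] -> hit [70/3,32], descend [10, 18]
    N10 x:[45/2,32] y:[17,51/2] z:[29,103/3] -> miss, prune
    N18 x:[23,32] y:[12,65/2] z:[70/3,88/3] -> hit [70/3,88/3], descend [13, 17]
      N13 x:[27,32] y:[28,65/2] z:[73/3,88/3] -> hit [28,88/3], descend [1, 19]
        N1 x:[27,32] y:[28,30] z:[27,88/3] -> hit [28,88/3], descend [16, 20]
          N16 x:[27,29] y:[29,59/2] z:[29,88/3] -> hit [29,29] leaf, test {P4@t=29}
          N20 x:[59/2,32] y:[28,30] z:[27,86/3] -> miss, prune
        N19 x:[63/2,32] y:[59/2,65/2] z:[73/3,79/3] -> miss, prune
      N17 x:[23,30] y:[12,18] z:[70/3,88/3] -> miss, prune

order=[0, 3, 9, 10, 18, 13, 1, 16, 20, 19, 17]  |boxes|=11  |leaves|=1  hit=P4

== RESULT ==
11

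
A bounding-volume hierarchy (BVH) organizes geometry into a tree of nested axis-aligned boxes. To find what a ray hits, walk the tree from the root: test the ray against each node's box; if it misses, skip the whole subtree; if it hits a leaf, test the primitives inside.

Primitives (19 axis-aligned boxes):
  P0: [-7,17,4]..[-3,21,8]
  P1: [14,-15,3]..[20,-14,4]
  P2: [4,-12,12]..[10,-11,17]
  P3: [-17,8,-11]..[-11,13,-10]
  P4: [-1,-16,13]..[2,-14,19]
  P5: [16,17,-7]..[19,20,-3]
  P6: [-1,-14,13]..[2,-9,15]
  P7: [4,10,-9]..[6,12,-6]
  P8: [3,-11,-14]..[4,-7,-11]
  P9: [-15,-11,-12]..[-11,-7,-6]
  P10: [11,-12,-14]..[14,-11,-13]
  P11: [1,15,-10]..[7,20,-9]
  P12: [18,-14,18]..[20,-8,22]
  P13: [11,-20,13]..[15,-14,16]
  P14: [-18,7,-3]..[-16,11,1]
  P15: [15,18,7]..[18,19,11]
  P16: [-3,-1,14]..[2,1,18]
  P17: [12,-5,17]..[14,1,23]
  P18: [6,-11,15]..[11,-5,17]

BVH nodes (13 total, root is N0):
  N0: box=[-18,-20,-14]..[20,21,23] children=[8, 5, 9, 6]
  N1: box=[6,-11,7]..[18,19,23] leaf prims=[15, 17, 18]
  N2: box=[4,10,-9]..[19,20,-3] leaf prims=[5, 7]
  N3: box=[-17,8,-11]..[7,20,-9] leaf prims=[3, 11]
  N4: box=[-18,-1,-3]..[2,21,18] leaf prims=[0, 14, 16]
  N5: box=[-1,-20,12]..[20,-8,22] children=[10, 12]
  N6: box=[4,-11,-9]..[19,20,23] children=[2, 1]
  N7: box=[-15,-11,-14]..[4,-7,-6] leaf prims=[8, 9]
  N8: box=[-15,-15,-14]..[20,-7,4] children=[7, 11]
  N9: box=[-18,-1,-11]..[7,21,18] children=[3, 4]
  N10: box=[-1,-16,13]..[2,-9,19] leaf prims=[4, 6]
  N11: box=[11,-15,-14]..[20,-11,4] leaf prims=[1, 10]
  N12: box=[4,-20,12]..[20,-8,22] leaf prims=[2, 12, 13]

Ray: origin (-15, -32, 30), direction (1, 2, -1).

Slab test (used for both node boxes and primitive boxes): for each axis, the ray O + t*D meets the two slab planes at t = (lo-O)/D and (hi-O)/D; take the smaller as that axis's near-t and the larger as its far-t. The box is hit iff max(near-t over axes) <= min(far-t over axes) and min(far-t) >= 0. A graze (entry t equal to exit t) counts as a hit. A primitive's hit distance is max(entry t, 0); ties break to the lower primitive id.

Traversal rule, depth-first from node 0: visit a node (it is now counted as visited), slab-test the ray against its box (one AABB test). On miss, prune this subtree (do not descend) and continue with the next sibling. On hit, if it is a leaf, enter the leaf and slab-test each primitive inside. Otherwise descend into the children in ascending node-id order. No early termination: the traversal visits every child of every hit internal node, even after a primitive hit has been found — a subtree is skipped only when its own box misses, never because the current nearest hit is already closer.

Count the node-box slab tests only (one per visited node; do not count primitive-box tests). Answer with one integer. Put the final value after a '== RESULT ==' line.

Traverse from the root:
N0 x:[-3,35] y:[6,53/2] z:[7,44] -> hit [7,53/2], descend [5, 6, 8, 9]
  N5 x:[14,35] y:[6,12] z:[8,18] -> miss, prune
  N6 x:[19,34] y:[21/2,26] z:[7,39] -> hit [19,26], descend [1, 2]
    N1 x:[21,33] y:[21/2,51/2] z:[7,23] -> hit [21,23] leaf, test {P15(miss), P17(miss), P18(miss)}
    N2 x:[19,34] y:[21,26] z:[33,39] -> miss, prune
  N8 x:[0,35] y:[17/2,25/2] z:[26,44] -> miss, prune
  N9 x:[-3,22] y:[31/2,53/2] z:[12,41] -> hit [31/2,22], descend [3, 4]
    N3 x:[-2,22] y:[20,26] z:[39,41] -> miss, prune
    N4 x:[-3,17] y:[31/2,53/2] z:[12,33] -> hit [31/2,17] leaf, test {P0(miss), P14(miss), P16@t=31/2}

9 AABB tests over nodes [0, 5, 6, 1, 2, 8, 9, 3, 4]; 2 leaves entered; closest P16.

== RESULT ==
9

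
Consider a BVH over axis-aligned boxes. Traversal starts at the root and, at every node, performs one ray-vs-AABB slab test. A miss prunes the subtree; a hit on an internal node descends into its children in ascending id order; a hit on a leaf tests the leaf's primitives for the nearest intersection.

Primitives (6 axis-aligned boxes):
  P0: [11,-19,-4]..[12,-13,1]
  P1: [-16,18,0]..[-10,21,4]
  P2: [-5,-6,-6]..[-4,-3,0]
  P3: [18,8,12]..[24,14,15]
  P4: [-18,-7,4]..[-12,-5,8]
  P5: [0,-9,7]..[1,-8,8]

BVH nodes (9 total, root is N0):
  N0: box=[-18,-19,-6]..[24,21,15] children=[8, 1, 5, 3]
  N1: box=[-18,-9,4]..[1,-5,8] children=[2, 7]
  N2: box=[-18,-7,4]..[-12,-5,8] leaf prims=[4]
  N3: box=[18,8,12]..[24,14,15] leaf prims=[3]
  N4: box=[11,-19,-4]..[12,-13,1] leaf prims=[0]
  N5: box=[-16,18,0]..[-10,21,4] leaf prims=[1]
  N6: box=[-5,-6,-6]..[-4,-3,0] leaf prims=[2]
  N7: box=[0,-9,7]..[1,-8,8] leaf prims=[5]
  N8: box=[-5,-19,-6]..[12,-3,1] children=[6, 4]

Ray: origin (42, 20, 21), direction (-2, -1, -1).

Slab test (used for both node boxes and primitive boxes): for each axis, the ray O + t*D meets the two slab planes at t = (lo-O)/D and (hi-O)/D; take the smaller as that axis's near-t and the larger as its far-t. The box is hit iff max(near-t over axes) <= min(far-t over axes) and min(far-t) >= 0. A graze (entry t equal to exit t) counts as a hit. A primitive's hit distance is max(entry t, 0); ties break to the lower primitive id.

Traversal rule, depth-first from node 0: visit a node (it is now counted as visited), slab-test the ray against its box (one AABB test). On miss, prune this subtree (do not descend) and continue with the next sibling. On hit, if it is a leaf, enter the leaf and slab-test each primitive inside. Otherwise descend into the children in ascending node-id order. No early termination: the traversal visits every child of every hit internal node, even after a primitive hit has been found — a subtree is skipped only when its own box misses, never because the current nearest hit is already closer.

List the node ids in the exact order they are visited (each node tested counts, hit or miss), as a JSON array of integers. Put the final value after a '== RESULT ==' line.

Traverse from the root:
N0 x:[9,30] y:[-1,39] z:[6,27] -> hit [9,27], descend [1, 3, 5, 8]
  N1 x:[41/2,30] y:[25,29] z:[13,17] -> miss, prune
  N3 x:[9,12] y:[6,12] z:[6,9] -> hit [9,9] leaf, test {P3@t=9}
  N5 x:[26,29] y:[-1,2] z:[17,21] -> miss, prune
  N8 x:[15,47/2] y:[23,39] z:[20,27] -> hit [23,47/2], descend [4, 6]
    N4 x:[15,31/2] y:[33,39] z:[20,25] -> miss, prune
    N6 x:[23,47/2] y:[23,26] z:[21,27] -> hit [23,47/2] leaf, test {P2@t=23}

order=[0, 1, 3, 5, 8, 4, 6]  |boxes|=7  |leaves|=2  hit=P3

== RESULT ==
[0, 1, 3, 5, 8, 4, 6]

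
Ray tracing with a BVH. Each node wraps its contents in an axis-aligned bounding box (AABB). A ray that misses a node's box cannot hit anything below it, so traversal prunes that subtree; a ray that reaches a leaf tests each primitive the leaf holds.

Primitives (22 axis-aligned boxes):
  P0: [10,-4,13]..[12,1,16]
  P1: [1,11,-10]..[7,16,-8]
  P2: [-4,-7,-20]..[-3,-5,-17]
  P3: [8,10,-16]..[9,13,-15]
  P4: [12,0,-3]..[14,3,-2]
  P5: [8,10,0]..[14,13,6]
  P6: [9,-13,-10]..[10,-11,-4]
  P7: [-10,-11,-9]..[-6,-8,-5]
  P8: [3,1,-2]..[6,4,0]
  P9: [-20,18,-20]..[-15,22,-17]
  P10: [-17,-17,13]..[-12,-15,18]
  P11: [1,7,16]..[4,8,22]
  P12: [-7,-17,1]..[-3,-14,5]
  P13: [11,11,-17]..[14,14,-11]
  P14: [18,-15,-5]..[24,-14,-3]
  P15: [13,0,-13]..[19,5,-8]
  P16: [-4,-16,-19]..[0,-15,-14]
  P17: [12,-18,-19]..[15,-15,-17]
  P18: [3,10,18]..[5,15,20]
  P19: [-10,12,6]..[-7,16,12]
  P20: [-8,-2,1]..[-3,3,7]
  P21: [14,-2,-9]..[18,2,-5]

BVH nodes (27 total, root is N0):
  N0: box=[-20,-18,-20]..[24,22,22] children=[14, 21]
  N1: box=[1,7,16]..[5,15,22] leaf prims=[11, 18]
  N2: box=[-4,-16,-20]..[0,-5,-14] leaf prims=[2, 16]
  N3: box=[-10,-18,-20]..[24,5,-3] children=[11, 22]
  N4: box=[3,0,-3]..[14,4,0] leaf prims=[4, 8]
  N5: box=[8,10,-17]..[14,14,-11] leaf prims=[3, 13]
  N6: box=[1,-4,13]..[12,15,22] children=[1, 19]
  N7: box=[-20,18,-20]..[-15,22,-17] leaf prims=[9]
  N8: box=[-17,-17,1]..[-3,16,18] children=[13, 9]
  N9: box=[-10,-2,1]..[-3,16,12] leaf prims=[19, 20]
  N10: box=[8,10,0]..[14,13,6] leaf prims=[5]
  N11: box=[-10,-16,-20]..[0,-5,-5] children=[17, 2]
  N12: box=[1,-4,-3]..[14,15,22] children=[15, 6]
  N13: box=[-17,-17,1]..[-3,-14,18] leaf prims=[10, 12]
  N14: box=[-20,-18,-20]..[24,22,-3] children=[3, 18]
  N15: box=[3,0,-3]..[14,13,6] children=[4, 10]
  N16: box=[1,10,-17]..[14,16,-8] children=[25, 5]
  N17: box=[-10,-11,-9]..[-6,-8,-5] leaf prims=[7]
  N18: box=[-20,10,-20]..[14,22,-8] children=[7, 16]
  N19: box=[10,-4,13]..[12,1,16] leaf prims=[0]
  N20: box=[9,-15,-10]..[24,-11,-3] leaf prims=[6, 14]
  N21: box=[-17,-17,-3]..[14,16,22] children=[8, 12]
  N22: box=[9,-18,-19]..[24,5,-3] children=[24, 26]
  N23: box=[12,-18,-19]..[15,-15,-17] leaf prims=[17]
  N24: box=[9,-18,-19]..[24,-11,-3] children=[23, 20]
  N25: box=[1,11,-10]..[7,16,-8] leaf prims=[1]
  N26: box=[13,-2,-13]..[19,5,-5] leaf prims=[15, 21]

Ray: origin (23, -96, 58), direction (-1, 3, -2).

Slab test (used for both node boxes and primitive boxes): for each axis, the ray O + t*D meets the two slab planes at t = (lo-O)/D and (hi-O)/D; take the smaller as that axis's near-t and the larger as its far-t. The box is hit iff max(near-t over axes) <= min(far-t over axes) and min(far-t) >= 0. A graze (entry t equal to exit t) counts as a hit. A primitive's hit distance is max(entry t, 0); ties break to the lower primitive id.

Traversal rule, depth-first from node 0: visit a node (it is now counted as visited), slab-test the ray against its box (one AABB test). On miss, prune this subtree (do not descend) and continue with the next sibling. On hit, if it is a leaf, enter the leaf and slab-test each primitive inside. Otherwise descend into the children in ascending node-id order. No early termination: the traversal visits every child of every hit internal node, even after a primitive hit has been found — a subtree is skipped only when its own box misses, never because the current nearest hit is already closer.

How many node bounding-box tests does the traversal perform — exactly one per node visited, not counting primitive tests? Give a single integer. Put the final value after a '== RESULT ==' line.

Traverse from the root:
N0 x:[-1,43] y:[26,118/3] z:[18,39] -> hit [26,39], descend [14, 21]
  N14 x:[-1,43] y:[26,118/3] z:[61/2,39] -> hit [61/2,39], descend [3, 18]
    N3 x:[-1,33] y:[26,101/3] z:[61/2,39] -> hit [61/2,33], descend [11, 22]
      N11 x:[23,33] y:[80/3,91/3] z:[63/2,39] -> miss, prune
      N22 x:[-1,14] y:[26,101/3] z:[61/2,77/2] -> miss, prune
    N18 x:[9,43] y:[106/3,118/3] z:[33,39] -> hit [106/3,39], descend [7, 16]
      N7 x:[38,43] y:[38,118/3] z:[75/2,39] -> hit [38,39] leaf, test {P9@t=38}
      N16 x:[9,22] y:[106/3,112/3] z:[33,75/2] -> miss, prune
  N21 x:[9,40] y:[79/3,112/3] z:[18,61/2] -> hit [79/3,61/2], descend [8, 12]
    N8 x:[26,40] y:[79/3,112/3] z:[20,57/2] -> hit [79/3,57/2], descend [9, 13]
      N9 x:[26,33] y:[94/3,112/3] z:[23,57/2] -> miss, prune
      N13 x:[26,40] y:[79/3,82/3] z:[20,57/2] -> hit [79/3,82/3] leaf, test {P10(miss), P12@t=53/2}
    N12 x:[9,22] y:[92/3,37] z:[18,61/2] -> miss, prune

order=[0, 14, 3, 11, 22, 18, 7, 16, 21, 8, 9, 13, 12]  |boxes|=13  |leaves|=2  hit=P12

== RESULT ==
13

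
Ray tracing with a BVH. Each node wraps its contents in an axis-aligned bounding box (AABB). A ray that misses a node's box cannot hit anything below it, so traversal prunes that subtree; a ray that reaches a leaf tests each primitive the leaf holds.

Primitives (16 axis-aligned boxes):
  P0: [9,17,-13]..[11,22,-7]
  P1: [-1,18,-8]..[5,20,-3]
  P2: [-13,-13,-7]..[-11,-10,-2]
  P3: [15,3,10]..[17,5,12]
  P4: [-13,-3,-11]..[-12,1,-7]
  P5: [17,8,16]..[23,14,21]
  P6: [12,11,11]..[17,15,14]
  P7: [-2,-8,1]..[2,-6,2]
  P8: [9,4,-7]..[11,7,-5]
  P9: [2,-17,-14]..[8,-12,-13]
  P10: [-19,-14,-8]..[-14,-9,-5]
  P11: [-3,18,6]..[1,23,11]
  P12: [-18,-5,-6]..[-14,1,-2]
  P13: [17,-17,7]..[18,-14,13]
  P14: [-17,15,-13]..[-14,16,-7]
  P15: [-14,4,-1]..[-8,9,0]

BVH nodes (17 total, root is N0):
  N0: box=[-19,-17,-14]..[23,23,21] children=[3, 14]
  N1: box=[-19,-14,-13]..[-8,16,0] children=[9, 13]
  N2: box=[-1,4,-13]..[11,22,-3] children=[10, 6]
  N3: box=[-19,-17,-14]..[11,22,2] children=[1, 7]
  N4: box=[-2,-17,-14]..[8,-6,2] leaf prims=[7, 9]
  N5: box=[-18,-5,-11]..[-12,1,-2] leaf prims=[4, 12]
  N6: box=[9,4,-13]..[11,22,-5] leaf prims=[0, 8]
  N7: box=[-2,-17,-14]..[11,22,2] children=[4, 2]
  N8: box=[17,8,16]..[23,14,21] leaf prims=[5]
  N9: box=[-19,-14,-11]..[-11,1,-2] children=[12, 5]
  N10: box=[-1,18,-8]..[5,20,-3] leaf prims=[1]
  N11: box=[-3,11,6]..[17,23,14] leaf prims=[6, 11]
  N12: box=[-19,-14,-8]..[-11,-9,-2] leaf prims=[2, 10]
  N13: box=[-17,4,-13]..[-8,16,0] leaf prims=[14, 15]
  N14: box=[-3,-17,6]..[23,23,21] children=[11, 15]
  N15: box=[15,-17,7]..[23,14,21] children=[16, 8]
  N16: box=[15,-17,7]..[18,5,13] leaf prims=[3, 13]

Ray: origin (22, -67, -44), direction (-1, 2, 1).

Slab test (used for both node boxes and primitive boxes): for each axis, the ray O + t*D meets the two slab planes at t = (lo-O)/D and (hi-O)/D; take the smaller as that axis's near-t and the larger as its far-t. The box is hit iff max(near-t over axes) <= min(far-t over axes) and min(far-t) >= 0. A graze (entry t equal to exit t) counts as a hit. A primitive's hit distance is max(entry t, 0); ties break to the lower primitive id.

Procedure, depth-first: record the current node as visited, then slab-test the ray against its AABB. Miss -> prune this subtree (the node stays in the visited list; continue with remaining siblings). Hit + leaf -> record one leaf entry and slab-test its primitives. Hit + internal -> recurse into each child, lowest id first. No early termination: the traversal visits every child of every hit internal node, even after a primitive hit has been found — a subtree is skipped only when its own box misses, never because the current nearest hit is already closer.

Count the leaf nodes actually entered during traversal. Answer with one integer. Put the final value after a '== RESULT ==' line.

Walk:
N0 x:[-1,41] y:[25,45] z:[30,65] -> hit [30,41], descend [3, 14]
  N3 x:[11,41] y:[25,89/2] z:[30,46] -> hit [30,41], descend [1, 7]
    N1 x:[30,41] y:[53/2,83/2] z:[31,44] -> hit [31,41], descend [9, 13]
      N9 x:[33,41] y:[53/2,34] z:[33,42] -> hit [33,34], descend [5, 12]
        N5 x:[34,40] y:[31,34] z:[33,42] -> hit [34,34] leaf, test {P4@t=34, P12(miss)}
        N12 x:[33,41] y:[53/2,29] z:[36,42] -> miss, prune
      N13 x:[30,39] y:[71/2,83/2] z:[31,44] -> hit [71/2,39] leaf, test {P14(miss), P15(miss)}
    N7 x:[11,24] y:[25,89/2] z:[30,46] -> miss, prune
  N14 x:[-1,25] y:[25,45] z:[50,65] -> miss, prune

order=[0, 3, 1, 9, 5, 12, 13, 7, 14]  |boxes|=9  |leaves|=2  hit=P4

== RESULT ==
2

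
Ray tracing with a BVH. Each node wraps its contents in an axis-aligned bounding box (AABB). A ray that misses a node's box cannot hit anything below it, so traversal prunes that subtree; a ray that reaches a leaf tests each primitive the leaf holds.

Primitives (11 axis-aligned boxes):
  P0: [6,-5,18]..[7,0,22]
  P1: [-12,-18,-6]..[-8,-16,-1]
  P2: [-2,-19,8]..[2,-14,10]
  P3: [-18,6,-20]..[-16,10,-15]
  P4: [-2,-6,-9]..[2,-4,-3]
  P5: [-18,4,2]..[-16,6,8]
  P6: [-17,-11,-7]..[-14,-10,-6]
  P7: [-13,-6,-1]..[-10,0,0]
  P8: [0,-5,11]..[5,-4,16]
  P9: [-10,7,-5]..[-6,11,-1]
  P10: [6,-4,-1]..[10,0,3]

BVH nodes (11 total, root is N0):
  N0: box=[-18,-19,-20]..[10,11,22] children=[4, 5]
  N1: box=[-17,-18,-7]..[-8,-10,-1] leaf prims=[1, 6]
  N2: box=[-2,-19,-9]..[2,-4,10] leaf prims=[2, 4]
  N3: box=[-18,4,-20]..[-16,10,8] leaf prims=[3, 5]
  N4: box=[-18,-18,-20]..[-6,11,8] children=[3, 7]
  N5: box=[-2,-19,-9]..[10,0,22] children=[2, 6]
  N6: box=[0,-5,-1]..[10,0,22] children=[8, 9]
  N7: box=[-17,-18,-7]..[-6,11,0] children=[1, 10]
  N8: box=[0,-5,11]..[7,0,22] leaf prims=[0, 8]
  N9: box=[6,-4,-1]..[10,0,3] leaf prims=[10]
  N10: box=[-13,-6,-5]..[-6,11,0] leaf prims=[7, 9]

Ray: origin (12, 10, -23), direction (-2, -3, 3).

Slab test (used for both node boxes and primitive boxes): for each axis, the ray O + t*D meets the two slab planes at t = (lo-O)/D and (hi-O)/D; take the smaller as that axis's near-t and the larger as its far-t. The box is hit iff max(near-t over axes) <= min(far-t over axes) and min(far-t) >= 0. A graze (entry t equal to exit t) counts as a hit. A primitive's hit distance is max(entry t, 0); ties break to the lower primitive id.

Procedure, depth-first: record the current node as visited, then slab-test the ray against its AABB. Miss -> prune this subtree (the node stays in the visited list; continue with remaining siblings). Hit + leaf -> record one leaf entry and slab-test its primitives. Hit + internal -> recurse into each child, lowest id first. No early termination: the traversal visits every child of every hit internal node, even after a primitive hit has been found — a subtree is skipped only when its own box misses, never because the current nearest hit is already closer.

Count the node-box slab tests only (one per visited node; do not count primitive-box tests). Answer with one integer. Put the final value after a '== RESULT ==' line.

Walk:
N0 x:[1,15] y:[-1/3,29/3] z:[1,15] -> hit [1,29/3], descend [4, 5]
  N4 x:[9,15] y:[-1/3,28/3] z:[1,31/3] -> hit [9,28/3], descend [3, 7]
    N3 x:[14,15] y:[0,2] z:[1,31/3] -> miss, prune
    N7 x:[9,29/2] y:[-1/3,28/3] z:[16/3,23/3] -> miss, prune
  N5 x:[1,7] y:[10/3,29/3] z:[14/3,15] -> hit [14/3,7], descend [2, 6]
    N2 x:[5,7] y:[14/3,29/3] z:[14/3,11] -> hit [5,7] leaf, test {P2(miss), P4@t=5}
    N6 x:[1,6] y:[10/3,5] z:[22/3,15] -> miss, prune

Summary -> nodes [0, 4, 3, 7, 5, 2, 6]; box-tests=7; leaf-entries=1; first=P4

== RESULT ==
7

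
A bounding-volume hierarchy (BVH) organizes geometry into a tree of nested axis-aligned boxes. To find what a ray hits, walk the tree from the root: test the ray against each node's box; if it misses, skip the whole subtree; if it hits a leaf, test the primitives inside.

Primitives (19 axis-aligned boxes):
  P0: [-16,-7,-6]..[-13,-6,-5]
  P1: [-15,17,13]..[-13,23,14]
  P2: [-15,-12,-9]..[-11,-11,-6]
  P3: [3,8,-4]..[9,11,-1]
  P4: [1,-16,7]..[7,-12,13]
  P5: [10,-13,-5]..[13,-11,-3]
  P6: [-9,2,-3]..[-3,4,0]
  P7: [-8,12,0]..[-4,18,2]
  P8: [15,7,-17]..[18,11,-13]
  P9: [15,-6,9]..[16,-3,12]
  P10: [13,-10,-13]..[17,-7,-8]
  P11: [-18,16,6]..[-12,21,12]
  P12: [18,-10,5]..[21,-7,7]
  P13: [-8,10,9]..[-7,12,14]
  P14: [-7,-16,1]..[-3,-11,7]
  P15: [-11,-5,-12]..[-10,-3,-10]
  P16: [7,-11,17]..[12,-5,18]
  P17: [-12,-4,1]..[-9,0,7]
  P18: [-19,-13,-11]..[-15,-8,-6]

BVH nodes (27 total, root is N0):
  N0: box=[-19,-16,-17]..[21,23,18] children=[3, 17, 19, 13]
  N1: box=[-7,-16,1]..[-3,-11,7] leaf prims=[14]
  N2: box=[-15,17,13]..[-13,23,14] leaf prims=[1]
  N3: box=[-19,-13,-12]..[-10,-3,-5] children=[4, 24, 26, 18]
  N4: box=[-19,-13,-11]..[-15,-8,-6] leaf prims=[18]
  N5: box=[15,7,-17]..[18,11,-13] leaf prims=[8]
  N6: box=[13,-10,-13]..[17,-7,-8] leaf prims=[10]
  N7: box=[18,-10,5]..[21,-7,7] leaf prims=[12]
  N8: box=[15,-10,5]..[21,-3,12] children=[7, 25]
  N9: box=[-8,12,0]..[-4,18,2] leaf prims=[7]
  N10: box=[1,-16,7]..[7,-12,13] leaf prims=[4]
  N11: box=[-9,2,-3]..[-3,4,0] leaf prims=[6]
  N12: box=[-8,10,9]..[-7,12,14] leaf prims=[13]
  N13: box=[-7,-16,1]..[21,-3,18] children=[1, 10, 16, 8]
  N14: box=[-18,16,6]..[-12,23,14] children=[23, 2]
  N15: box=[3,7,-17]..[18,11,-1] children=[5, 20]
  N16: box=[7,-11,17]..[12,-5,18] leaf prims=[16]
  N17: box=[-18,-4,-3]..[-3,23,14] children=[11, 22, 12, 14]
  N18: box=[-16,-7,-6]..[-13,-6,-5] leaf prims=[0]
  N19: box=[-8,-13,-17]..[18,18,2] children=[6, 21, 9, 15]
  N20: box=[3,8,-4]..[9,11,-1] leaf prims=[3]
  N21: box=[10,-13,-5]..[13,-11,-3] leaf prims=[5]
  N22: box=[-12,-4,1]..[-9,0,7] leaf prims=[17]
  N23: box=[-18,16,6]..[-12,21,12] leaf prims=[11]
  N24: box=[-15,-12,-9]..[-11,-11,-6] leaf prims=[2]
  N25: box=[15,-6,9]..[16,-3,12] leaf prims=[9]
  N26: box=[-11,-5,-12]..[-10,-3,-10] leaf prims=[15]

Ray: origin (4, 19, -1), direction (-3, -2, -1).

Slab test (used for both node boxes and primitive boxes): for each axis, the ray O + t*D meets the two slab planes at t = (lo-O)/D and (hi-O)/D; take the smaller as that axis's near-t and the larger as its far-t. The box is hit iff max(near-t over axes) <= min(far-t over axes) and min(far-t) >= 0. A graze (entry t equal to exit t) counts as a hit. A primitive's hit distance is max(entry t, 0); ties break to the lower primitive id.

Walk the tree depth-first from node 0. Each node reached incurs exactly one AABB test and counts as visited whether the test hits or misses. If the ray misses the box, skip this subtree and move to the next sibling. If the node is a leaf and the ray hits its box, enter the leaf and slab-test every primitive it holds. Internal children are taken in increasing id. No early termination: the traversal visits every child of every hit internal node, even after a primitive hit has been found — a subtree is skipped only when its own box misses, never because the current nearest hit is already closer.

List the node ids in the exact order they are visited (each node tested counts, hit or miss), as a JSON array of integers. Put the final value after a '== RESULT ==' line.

Trace the traversal:
N0 x:[-17/3,23/3] y:[-2,35/2] z:[-19,16] -> hit [-2,23/3], descend [3, 13, 17, 19]
  N3 x:[14/3,23/3] y:[11,16] z:[4,11] -> miss, prune
  N13 x:[-17/3,11/3] y:[11,35/2] z:[-19,-2] -> miss, prune
  N17 x:[7/3,22/3] y:[-2,23/2] z:[-15,2] -> miss, prune
  N19 x:[-14/3,4] y:[1/2,16] z:[-3,16] -> hit [1/2,4], descend [6, 9, 15, 21]
    N6 x:[-13/3,-3] y:[13,29/2] z:[7,12] -> miss, prune
    N9 x:[8/3,4] y:[1/2,7/2] z:[-3,-1] -> miss, prune
    N15 x:[-14/3,1/3] y:[4,6] z:[0,16] -> miss, prune
    N21 x:[-3,-2] y:[15,16] z:[2,4] -> miss, prune

Visited [0, 3, 13, 17, 19, 6, 9, 15, 21]. Tests: 9 box, 0 leaf. Nearest: miss.

== RESULT ==
[0, 3, 13, 17, 19, 6, 9, 15, 21]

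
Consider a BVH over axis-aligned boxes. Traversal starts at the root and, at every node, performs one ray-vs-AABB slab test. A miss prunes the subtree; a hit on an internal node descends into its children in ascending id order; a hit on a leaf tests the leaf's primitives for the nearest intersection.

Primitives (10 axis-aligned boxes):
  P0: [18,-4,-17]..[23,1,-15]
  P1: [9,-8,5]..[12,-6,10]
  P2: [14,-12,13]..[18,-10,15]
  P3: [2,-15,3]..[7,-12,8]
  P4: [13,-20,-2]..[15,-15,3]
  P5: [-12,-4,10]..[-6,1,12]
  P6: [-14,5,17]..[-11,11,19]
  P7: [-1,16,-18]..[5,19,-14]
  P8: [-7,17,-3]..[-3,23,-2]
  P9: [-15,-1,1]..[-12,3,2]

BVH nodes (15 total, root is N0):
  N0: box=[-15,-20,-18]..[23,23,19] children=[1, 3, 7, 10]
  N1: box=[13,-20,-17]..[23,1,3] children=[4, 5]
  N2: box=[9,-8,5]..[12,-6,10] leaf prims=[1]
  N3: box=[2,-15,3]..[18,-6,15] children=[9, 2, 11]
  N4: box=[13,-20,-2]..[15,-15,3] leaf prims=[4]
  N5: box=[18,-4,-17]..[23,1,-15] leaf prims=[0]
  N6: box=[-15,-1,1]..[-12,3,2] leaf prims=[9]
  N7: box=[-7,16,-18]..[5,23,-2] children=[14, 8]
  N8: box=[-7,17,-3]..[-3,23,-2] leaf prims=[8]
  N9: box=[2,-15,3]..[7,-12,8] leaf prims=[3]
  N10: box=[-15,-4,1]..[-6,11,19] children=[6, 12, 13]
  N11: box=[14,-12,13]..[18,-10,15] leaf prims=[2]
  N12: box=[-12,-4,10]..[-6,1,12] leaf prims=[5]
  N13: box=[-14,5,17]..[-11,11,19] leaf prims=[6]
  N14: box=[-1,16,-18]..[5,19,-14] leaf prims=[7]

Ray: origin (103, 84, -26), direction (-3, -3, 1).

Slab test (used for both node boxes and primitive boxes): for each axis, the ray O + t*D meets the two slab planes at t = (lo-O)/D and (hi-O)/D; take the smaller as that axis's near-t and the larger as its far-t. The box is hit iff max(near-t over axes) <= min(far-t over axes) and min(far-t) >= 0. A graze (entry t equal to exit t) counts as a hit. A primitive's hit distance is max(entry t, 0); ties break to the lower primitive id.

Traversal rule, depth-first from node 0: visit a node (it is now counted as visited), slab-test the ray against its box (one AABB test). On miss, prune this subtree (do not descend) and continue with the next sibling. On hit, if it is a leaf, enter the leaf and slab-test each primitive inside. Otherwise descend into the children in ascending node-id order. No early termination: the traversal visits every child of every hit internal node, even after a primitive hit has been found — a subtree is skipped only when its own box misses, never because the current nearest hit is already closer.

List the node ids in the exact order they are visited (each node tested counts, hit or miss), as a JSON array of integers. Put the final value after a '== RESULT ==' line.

Traverse from the root:
N0 x:[80/3,118/3] y:[61/3,104/3] z:[8,45] -> hit [80/3,104/3], descend [1, 3, 7, 10]
  N1 x:[80/3,30] y:[83/3,104/3] z:[9,29] -> hit [83/3,29], descend [4, 5]
    N4 x:[88/3,30] y:[33,104/3] z:[24,29] -> miss, prune
    N5 x:[80/3,85/3] y:[83/3,88/3] z:[9,11] -> miss, prune
  N3 x:[85/3,101/3] y:[30,33] z:[29,41] -> hit [30,33], descend [2, 9, 11]
    N2 x:[91/3,94/3] y:[30,92/3] z:[31,36] -> miss, prune
    N9 x:[32,101/3] y:[32,33] z:[29,34] -> hit [32,33] leaf, test {P3@t=32}
    N11 x:[85/3,89/3] y:[94/3,32] z:[39,41] -> miss, prune
  N7 x:[98/3,110/3] y:[61/3,68/3] z:[8,24] -> miss, prune
  N10 x:[109/3,118/3] y:[73/3,88/3] z:[27,45] -> miss, prune

order=[0, 1, 4, 5, 3, 2, 9, 11, 7, 10]  |boxes|=10  |leaves|=1  hit=P3

== RESULT ==
[0, 1, 4, 5, 3, 2, 9, 11, 7, 10]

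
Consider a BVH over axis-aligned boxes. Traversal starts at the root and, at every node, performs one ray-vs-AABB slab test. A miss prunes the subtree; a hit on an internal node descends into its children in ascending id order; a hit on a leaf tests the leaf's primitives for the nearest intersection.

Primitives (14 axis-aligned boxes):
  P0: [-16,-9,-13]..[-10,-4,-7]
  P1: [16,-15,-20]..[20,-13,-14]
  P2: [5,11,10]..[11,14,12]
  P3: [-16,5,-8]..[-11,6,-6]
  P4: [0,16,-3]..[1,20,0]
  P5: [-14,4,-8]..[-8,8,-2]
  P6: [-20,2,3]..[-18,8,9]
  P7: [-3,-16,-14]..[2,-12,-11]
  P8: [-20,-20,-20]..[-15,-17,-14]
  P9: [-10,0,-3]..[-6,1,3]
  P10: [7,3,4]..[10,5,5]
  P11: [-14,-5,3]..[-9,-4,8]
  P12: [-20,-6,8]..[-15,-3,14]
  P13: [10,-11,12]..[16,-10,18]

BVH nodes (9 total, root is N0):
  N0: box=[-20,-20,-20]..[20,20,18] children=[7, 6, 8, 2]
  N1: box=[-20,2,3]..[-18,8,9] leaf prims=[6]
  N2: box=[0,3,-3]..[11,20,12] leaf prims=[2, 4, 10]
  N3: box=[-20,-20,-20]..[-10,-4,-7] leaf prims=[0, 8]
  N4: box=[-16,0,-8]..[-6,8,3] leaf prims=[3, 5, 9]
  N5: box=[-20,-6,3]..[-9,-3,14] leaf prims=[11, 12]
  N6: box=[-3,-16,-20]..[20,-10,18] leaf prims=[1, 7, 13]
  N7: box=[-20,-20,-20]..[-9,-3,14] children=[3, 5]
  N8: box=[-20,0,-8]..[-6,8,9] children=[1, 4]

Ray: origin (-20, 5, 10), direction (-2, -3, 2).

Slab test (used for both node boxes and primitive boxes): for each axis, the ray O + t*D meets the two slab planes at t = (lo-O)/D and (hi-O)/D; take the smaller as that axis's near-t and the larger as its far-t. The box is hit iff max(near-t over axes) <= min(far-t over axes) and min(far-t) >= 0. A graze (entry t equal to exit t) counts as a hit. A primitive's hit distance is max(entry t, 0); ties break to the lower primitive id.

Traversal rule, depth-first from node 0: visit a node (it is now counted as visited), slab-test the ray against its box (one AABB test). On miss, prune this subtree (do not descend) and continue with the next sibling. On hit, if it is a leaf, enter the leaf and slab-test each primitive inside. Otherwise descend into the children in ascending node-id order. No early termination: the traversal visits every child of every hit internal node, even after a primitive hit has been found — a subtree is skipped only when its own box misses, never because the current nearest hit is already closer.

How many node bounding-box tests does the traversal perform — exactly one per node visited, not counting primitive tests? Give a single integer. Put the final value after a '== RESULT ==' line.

Walk:
N0 x:[-20,0] y:[-5,25/3] z:[-15,4] -> hit [-5,0], descend [2, 6, 7, 8]
  N2 x:[-31/2,-10] y:[-5,2/3] z:[-13/2,1] -> miss, prune
  N6 x:[-20,-17/2] y:[5,7] z:[-15,4] -> miss, prune
  N7 x:[-11/2,0] y:[8/3,25/3] z:[-15,2] -> miss, prune
  N8 x:[-7,0] y:[-1,5/3] z:[-9,-1/2] -> miss, prune

Summary -> nodes [0, 2, 6, 7, 8]; box-tests=5; leaf-entries=0; first=miss

== RESULT ==
5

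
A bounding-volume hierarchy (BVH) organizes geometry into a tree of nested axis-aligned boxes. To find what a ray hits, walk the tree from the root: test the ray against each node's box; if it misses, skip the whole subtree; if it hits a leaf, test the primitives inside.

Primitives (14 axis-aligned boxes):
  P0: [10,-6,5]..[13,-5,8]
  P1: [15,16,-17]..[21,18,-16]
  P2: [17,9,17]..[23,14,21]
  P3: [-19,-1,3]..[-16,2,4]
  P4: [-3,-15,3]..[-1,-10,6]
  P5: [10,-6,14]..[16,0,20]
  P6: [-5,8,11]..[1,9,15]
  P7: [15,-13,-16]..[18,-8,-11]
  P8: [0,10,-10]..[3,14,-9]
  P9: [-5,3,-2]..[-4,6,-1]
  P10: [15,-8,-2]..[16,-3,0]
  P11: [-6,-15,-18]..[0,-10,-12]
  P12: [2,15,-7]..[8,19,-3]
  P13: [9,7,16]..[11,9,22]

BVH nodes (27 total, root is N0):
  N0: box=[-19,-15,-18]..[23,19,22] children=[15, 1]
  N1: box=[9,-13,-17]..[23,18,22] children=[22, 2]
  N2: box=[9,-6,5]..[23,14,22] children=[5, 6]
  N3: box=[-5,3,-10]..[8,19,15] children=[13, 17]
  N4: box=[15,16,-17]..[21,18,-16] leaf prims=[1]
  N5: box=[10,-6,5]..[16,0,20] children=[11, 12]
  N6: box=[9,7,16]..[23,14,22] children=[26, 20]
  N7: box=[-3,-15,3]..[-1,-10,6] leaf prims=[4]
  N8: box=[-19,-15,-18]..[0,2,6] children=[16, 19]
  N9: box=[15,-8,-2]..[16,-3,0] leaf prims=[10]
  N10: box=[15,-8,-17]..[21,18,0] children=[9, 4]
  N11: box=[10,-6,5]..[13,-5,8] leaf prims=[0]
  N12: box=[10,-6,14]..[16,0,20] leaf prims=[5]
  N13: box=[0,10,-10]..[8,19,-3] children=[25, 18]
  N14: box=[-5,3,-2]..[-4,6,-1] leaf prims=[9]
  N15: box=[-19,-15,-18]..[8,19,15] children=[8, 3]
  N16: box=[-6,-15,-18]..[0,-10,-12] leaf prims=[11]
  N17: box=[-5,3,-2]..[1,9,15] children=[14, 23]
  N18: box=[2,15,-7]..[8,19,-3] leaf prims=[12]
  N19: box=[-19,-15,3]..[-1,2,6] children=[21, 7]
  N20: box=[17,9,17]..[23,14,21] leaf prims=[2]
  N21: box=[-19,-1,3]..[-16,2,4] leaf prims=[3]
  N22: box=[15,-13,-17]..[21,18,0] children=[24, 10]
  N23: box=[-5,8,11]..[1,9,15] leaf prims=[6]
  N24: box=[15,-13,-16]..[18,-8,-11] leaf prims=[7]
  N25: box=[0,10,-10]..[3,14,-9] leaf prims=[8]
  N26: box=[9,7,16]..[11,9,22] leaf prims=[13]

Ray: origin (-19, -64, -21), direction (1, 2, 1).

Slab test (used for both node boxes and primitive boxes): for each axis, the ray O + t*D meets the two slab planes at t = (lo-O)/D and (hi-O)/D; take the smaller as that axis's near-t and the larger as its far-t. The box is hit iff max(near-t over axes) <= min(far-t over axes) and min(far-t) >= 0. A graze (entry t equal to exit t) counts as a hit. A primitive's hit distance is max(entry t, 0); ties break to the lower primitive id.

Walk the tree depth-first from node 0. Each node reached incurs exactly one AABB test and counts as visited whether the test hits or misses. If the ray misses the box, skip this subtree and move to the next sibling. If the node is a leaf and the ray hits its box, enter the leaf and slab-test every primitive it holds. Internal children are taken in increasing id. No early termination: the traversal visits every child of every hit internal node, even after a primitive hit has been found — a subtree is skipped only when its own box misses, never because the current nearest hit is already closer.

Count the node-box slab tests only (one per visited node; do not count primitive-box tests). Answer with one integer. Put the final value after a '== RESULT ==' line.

Trace the traversal:
N0 x:[0,42] y:[49/2,83/2] z:[3,43] -> hit [49/2,83/2], descend [1, 15]
  N1 x:[28,42] y:[51/2,41] z:[4,43] -> hit [28,41], descend [2, 22]
    N2 x:[28,42] y:[29,39] z:[26,43] -> hit [29,39], descend [5, 6]
      N5 x:[29,35] y:[29,32] z:[26,41] -> hit [29,32], descend [11, 12]
        N11 x:[29,32] y:[29,59/2] z:[26,29] -> hit [29,29] leaf, test {P0@t=29}
        N12 x:[29,35] y:[29,32] z:[35,41] -> miss, prune
      N6 x:[28,42] y:[71/2,39] z:[37,43] -> hit [37,39], descend [20, 26]
        N20 x:[36,42] y:[73/2,39] z:[38,42] -> hit [38,39] leaf, test {P2@t=38}
        N26 x:[28,30] y:[71/2,73/2] z:[37,43] -> miss, prune
    N22 x:[34,40] y:[51/2,41] z:[4,21] -> miss, prune
  N15 x:[0,27] y:[49/2,83/2] z:[3,36] -> hit [49/2,27], descend [3, 8]
    N3 x:[14,27] y:[67/2,83/2] z:[11,36] -> miss, prune
    N8 x:[0,19] y:[49/2,33] z:[3,27] -> miss, prune

order=[0, 1, 2, 5, 11, 12, 6, 20, 26, 22, 15, 3, 8]  |boxes|=13  |leaves|=2  hit=P0

== RESULT ==
13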